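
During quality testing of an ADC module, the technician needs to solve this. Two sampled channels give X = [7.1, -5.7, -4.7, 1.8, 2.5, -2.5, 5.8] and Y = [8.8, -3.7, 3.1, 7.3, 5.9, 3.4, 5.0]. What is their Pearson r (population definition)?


Pearson correlation coefficient (population):
r = cov(X,Y) / (std(X) * std(Y))
Mean X = 0.6143, Mean Y = 4.2571
Cov(X,Y) = 14.154898
Std(X) = 4.655697, Std(Y) = 3.751897
r = 0.8103

0.8103


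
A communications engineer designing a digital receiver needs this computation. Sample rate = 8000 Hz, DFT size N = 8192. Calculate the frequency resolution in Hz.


DFT frequency resolution:
df = fs / N
   = 8000 / 8192
   = 0.9766 Hz

0.9766 Hz


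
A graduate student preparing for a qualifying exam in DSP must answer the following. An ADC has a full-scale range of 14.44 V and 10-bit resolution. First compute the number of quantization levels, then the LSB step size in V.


Step 1 — number of quantization levels:
L = 2^N = 2^10 = 1024

Step 2 — LSB step size:
delta = Vfs / L
      = 14.44 / 1024
      = 0.01410156 V

Levels = 1024; step size = 0.01410156 V


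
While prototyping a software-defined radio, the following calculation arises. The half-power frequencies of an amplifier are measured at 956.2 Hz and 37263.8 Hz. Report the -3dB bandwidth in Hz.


Bandwidth is the difference of -3dB frequencies:
BW = f_high - f_low
   = 37263.8 - 956.2
   = 36307.6 Hz

36307.6 Hz


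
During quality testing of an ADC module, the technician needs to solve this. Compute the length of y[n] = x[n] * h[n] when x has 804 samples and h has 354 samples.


Linear convolution output length:
L = N + M - 1
  = 804 + 354 - 1
  = 1157 samples

1157


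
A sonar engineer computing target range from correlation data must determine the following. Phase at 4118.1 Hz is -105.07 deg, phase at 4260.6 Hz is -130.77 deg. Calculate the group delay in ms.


Group delay from phase difference:
tau = -d(phi)/d(omega)
d(phi) = -25.7 deg = -0.44855 rad
d(omega) = 2*pi*(4260.6 - 4118.1) = 895.3539 rad/s
tau = -(-0.44855) / 895.3539
    = 0.501 ms

0.501 ms


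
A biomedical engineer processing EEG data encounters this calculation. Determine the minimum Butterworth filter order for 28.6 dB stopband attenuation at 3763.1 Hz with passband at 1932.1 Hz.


Butterworth filter order formula:
n = log10(10^(A/10) - 1) / (2 * log10(f_stop/f_pass))
10^(28.6/10) - 1 = 723.436
f_stop/f_pass = 3763.1 / 1932.1 = 1.9477
n = 4.9382 -> ceil = 5

5


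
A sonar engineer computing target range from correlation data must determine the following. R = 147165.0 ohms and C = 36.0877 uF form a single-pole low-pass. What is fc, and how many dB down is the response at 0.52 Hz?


Step 1 — cutoff frequency:
fc = 1 / (2*pi*R*C)
C = 36.0877 uF = 3.60877e-05 F
fc = 1 / (2*pi*147165.0*3.60877e-05)
   = 0.0299679 Hz

Step 2 — magnitude at f = 0.52 Hz:
|H(f)| = 1 / sqrt(1 + (f/fc)^2)
f/fc = 0.52 / 0.0299679 = 17.3519
|H| = 1 / sqrt(1 + 301.088434) = 0.0575351
|H|_dB = 20*log10(0.0575351) = -24.8 dB

fc = 0.0299679 Hz; |H(0.52 Hz)| = -24.8 dB


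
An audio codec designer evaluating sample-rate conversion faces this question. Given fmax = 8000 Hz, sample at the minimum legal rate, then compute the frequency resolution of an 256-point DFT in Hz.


Step 1 — Nyquist sampling rate:
fs = 2 * fmax = 2 * 8000 = 16000 Hz

Step 2 — DFT bin spacing:
df = fs / N = 16000 / 256 = 62.5 Hz

62.5 Hz


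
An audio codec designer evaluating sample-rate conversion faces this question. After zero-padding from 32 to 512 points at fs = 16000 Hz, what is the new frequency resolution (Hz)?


Frequency resolution after zero-padding:
N_padded = 32 * 16 = 512
df = fs / N_padded
   = 16000 / 512
   = 31.25 Hz

31.25 Hz


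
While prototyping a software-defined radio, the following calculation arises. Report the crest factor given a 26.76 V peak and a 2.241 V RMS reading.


Crest factor is the ratio of peak to RMS:
CF = V_peak / V_rms
   = 26.76 / 2.241
   = 11.9411

11.9411


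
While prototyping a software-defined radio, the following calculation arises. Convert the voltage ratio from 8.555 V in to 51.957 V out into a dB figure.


Voltage gain in dB:
G = 20 * log10(Vout / Vin)
  = 20 * log10(51.957 / 8.555)
  = 20 * log10(6.07329)
  = 20 * 0.783424
  = 15.67 dB

15.67 dB


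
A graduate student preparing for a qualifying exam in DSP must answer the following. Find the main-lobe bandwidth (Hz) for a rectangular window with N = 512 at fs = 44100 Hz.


Main lobe width for a rectangular window:
Width = 2 * fs / N
      = 2 * 44100 / 512
      = 88200 / 512
      = 172.266 Hz

172.266 Hz


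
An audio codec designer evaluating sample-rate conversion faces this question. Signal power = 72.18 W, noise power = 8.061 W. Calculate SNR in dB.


SNR in decibels:
SNR = 10 * log10(Ps / Pn)
    = 10 * log10(72.18 / 8.061)
    = 10 * log10(8.9542)
    = 10 * 0.952
    = 9.52 dB

9.52 dB


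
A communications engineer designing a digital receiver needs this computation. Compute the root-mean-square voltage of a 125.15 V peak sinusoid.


RMS voltage for a sinusoidal waveform:
V_rms = V_peak / sqrt(2)
      = 125.15 / 1.414214
      = 88.494 V

88.494 V


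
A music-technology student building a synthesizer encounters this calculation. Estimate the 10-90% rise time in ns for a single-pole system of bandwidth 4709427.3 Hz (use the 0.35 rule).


Rise time from bandwidth relationship:
tr = 0.35 / BW
   = 0.35 / 4709427.3
   = 7.431901539e-08 s
   = 74.319 ns

74.319 ns


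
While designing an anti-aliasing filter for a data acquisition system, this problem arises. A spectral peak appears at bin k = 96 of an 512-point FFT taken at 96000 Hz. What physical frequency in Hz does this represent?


Frequency of DFT bin k:
f_k = k * fs / N
    = 96 * 96000 / 512
    = 9216000 / 512
    = 18000.0 Hz

18000.0 Hz


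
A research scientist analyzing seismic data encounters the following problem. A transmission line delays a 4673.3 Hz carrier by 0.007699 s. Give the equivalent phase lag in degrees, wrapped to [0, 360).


Phase shift from frequency and time delay:
phi = 360 * f * t_delay
    = 360 * 4673.3 * 0.007699
    = 12952.71 degrees
    mod 360 = 352.71 degrees

352.71 degrees


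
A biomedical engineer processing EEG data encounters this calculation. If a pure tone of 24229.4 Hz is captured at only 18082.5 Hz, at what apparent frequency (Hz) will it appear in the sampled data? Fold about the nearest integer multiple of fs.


Compute the nearest integer multiple of fs to the signal:
n = round(24229.4 / 18082.5) = 1
f_alias = |24229.4 - 1 * 18082.5|
        = |24229.4 - 18082.5|
        = 6146.9 Hz

6146.9


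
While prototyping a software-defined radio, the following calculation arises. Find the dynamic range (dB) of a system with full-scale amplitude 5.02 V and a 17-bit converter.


Dynamic range from full-scale to LSB:
V_min = V_max / 2^bits = 5.02 / 2^17
DR = 20 * log10(V_max / V_min)
   = 20 * log10(2^17)
   = 20 * 17 * log10(2)
   = 102.35 dB

102.35 dB


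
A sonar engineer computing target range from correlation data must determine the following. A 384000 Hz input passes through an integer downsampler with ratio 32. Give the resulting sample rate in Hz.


Decimation reduces the sample rate:
fs_out = fs_in / M
       = 384000 / 32
       = 12000.0 Hz

12000.0 Hz


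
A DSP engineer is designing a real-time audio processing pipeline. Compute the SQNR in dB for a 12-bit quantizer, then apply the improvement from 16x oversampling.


Step 1 — baseline SQNR at Nyquist:
SQNR_base = 6.02*N + 1.76
          = 6.02*12 + 1.76
          = 74.0 dB

Step 2 — oversampling processing gain:
G = 10*log10(OSR) = 10*log10(16) = 12.04 dB

Step 3 — total:
SQNR_total = 74.0 + 12.04 = 86.04 dB

Base SQNR = 74.0 dB; oversampled SQNR = 86.04 dB


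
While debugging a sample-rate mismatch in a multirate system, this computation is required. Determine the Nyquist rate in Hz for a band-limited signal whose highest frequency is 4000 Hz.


The Nyquist rate is twice the maximum frequency component.
fs_min = 2 * fmax
      = 2 * 4000
      = 8000 Hz

8000


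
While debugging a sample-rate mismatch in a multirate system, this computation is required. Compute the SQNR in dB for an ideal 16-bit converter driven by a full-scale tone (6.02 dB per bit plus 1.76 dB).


Theoretical SNR for a full-scale sinusoid:
SNR = 6.02 * N + 1.76
    = 6.02 * 16 + 1.76
    = 96.32 + 1.76
    = 98.08 dB

98.08 dB


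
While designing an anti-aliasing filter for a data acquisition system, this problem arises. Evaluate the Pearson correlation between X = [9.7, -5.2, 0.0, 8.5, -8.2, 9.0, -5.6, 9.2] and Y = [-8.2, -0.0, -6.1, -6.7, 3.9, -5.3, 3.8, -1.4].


Pearson correlation coefficient (population):
r = cov(X,Y) / (std(X) * std(Y))
Mean X = 2.175, Mean Y = -2.5
Cov(X,Y) = -25.85375
Std(X) = 7.243747, Std(Y) = 4.458699
r = -0.8005

-0.8005


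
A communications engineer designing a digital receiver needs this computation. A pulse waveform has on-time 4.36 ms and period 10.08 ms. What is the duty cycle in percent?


Duty cycle as a percentage:
DC = (t_on / T) * 100
   = (4.36 / 10.08) * 100
   = 0.43254 * 100
   = 43.25 %

43.25 %


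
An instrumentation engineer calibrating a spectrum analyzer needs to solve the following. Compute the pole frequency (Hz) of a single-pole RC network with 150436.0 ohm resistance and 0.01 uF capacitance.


Cutoff frequency of a first-order RC filter:
fc = 1 / (2 * pi * R * C)
C = 0.01 uF = 1e-08 F
fc = 1 / (2 * pi * 150436.0 * 1e-08)
   = 1 / 0.0094521726487087
   = 105.795782 Hz

105.795782 Hz


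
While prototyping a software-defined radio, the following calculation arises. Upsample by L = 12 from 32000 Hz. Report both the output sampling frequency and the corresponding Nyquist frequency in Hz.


Step 1 — output sample rate after interpolation by L:
fs_out = L * fs_in = 12 * 32000 = 384000 Hz

Step 2 — Nyquist frequency of the output stream:
f_Nyq = fs_out / 2 = 384000 / 2 = 192000.0 Hz

fs_out = 384000 Hz; f_Nyquist = 192000.0 Hz


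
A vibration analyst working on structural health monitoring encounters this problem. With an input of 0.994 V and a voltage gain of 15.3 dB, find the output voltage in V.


Output voltage from dB gain:
V_out = V_in * 10^(gain_dB / 20)
      = 0.994 * 10^(15.3 / 20)
      = 0.994 * 5.821032
      = 5.7861 V

5.7861 V


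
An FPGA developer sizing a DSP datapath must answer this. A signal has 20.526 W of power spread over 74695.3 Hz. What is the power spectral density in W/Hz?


Power spectral density:
PSD = P / BW
    = 20.526 / 74695.3
    = 0.0002748 W/Hz

0.0002748 W/Hz


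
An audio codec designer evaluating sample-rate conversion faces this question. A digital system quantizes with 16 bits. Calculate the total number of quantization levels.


Number of quantization levels = 2^N
= 2^16
= 65536

65536


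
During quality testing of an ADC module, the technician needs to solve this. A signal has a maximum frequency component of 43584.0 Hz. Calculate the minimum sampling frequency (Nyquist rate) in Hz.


The Nyquist rate is twice the maximum frequency component.
fs_min = 2 * fmax
      = 2 * 43584.0
      = 87168.0 Hz

87168.0


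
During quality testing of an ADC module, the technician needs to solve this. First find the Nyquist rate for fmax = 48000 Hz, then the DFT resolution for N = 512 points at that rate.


Step 1 — Nyquist sampling rate:
fs = 2 * fmax = 2 * 48000 = 96000 Hz

Step 2 — DFT bin spacing:
df = fs / N = 96000 / 512 = 187.5 Hz

187.5 Hz


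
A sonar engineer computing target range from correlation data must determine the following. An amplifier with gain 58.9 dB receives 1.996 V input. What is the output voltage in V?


Output voltage from dB gain:
V_out = V_in * 10^(gain_dB / 20)
      = 1.996 * 10^(58.9 / 20)
      = 1.996 * 881.048873
      = 1758.5736 V

1758.5736 V


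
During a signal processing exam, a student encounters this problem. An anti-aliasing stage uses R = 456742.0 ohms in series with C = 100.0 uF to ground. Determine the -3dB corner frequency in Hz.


Cutoff frequency of a first-order RC filter:
fc = 1 / (2 * pi * R * C)
C = 100.0 uF = 0.0001 F
fc = 1 / (2 * pi * 456742.0 * 0.0001)
   = 1 / 286.97946235718
   = 0.003485 Hz

0.003485 Hz


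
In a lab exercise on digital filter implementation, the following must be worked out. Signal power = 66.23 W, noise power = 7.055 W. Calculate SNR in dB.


SNR in decibels:
SNR = 10 * log10(Ps / Pn)
    = 10 * log10(66.23 / 7.055)
    = 10 * log10(9.3877)
    = 10 * 0.9726
    = 9.73 dB

9.73 dB


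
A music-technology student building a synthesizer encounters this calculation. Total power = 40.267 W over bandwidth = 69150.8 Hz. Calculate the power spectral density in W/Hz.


Power spectral density:
PSD = P / BW
    = 40.267 / 69150.8
    = 0.00058231 W/Hz

0.00058231 W/Hz


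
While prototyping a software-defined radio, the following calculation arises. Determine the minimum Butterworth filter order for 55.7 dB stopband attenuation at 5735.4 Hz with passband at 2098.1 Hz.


Butterworth filter order formula:
n = log10(10^(A/10) - 1) / (2 * log10(f_stop/f_pass))
10^(55.7/10) - 1 = 371534.2291
f_stop/f_pass = 5735.4 / 2098.1 = 2.7336
n = 6.3768 -> ceil = 7

7


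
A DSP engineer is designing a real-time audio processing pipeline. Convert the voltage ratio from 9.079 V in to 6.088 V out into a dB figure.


Voltage gain in dB:
G = 20 * log10(Vout / Vin)
  = 20 * log10(6.088 / 9.079)
  = 20 * log10(0.670558)
  = 20 * -0.173563
  = -3.47 dB

-3.47 dB


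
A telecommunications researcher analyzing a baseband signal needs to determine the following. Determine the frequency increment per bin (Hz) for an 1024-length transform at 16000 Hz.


DFT frequency resolution:
df = fs / N
   = 16000 / 1024
   = 15.625 Hz

15.625 Hz


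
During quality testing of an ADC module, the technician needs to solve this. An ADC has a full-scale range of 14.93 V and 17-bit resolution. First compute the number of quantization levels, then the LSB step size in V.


Step 1 — number of quantization levels:
L = 2^N = 2^17 = 131072

Step 2 — LSB step size:
delta = Vfs / L
      = 14.93 / 131072
      = 0.00011391 V

Levels = 131072; step size = 0.00011391 V


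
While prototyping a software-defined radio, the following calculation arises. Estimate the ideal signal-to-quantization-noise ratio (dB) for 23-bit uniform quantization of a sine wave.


Theoretical SNR for a full-scale sinusoid:
SNR = 6.02 * N + 1.76
    = 6.02 * 23 + 1.76
    = 138.46 + 1.76
    = 140.22 dB

140.22 dB


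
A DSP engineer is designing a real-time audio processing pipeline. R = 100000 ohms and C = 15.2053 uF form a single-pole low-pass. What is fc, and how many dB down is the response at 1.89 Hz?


Step 1 — cutoff frequency:
fc = 1 / (2*pi*R*C)
C = 15.2053 uF = 1.52053e-05 F
fc = 1 / (2*pi*100000*1.52053e-05)
   = 0.104671 Hz

Step 2 — magnitude at f = 1.89 Hz:
|H(f)| = 1 / sqrt(1 + (f/fc)^2)
f/fc = 1.89 / 0.104671 = 18.056577
|H| = 1 / sqrt(1 + 326.039973) = 0.0552967
|H|_dB = 20*log10(0.0552967) = -25.15 dB

fc = 0.104671 Hz; |H(1.89 Hz)| = -25.15 dB


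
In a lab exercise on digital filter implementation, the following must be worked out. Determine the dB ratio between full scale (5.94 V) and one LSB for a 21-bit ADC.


Dynamic range from full-scale to LSB:
V_min = V_max / 2^bits = 5.94 / 2^21
DR = 20 * log10(V_max / V_min)
   = 20 * log10(2^21)
   = 20 * 21 * log10(2)
   = 126.43 dB

126.43 dB


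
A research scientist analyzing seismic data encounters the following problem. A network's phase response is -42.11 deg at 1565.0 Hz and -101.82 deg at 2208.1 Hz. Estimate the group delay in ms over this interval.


Group delay from phase difference:
tau = -d(phi)/d(omega)
d(phi) = -59.71 deg = -1.042136 rad
d(omega) = 2*pi*(2208.1 - 1565.0) = 4040.7165 rad/s
tau = -(-1.042136) / 4040.7165
    = 0.2579 ms

0.2579 ms


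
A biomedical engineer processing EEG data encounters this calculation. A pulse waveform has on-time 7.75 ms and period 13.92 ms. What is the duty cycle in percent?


Duty cycle as a percentage:
DC = (t_on / T) * 100
   = (7.75 / 13.92) * 100
   = 0.556753 * 100
   = 55.68 %

55.68 %


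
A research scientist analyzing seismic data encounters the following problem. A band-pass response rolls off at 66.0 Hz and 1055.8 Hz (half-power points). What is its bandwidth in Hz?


Bandwidth is the difference of -3dB frequencies:
BW = f_high - f_low
   = 1055.8 - 66.0
   = 989.8 Hz

989.8 Hz


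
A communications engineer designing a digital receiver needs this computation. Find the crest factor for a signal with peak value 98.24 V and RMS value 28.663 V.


Crest factor is the ratio of peak to RMS:
CF = V_peak / V_rms
   = 98.24 / 28.663
   = 3.4274

3.4274


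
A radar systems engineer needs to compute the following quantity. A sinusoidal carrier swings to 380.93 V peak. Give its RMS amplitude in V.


RMS voltage for a sinusoidal waveform:
V_rms = V_peak / sqrt(2)
      = 380.93 / 1.414214
      = 269.358 V

269.358 V


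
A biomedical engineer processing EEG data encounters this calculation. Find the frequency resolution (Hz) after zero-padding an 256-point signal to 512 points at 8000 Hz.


Frequency resolution after zero-padding:
N_padded = 256 * 2 = 512
df = fs / N_padded
   = 8000 / 512
   = 15.625 Hz

15.625 Hz


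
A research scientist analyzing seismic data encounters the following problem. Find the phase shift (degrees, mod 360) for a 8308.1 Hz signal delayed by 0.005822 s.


Phase shift from frequency and time delay:
phi = 360 * f * t_delay
    = 360 * 8308.1 * 0.005822
    = 17413.11 degrees
    mod 360 = 133.11 degrees

133.11 degrees


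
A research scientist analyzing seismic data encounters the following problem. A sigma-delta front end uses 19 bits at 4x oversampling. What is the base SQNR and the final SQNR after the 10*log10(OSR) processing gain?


Step 1 — baseline SQNR at Nyquist:
SQNR_base = 6.02*N + 1.76
          = 6.02*19 + 1.76
          = 116.14 dB

Step 2 — oversampling processing gain:
G = 10*log10(OSR) = 10*log10(4) = 6.02 dB

Step 3 — total:
SQNR_total = 116.14 + 6.02 = 122.16 dB

Base SQNR = 116.14 dB; oversampled SQNR = 122.16 dB


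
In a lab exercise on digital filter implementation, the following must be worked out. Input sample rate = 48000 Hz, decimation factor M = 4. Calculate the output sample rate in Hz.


Decimation reduces the sample rate:
fs_out = fs_in / M
       = 48000 / 4
       = 12000.0 Hz

12000.0 Hz


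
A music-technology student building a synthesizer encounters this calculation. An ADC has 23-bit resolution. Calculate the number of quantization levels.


Number of quantization levels = 2^N
= 2^23
= 8388608

8388608


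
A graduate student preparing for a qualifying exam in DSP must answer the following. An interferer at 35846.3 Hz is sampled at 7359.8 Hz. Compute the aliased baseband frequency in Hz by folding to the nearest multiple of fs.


Compute the nearest integer multiple of fs to the signal:
n = round(35846.3 / 7359.8) = 5
f_alias = |35846.3 - 5 * 7359.8|
        = |35846.3 - 36799.0|
        = 952.7 Hz

952.7


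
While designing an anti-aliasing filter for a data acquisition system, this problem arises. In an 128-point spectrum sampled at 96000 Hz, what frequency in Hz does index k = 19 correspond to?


Frequency of DFT bin k:
f_k = k * fs / N
    = 19 * 96000 / 128
    = 1824000 / 128
    = 14250.0 Hz

14250.0 Hz


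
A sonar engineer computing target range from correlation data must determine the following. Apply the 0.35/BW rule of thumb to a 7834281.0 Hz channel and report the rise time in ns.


Rise time from bandwidth relationship:
tr = 0.35 / BW
   = 0.35 / 7834281.0
   = 4.467544629e-08 s
   = 44.6754 ns

44.6754 ns


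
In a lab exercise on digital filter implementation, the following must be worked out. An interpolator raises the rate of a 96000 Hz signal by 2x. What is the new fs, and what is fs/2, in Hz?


Step 1 — output sample rate after interpolation by L:
fs_out = L * fs_in = 2 * 96000 = 192000 Hz

Step 2 — Nyquist frequency of the output stream:
f_Nyq = fs_out / 2 = 192000 / 2 = 96000.0 Hz

fs_out = 192000 Hz; f_Nyquist = 96000.0 Hz


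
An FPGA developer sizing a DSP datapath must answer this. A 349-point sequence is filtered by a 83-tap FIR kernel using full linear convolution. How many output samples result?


Linear convolution output length:
L = N + M - 1
  = 349 + 83 - 1
  = 431 samples

431


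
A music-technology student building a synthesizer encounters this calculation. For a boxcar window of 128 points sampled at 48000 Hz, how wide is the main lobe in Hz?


Main lobe width for a rectangular window:
Width = 2 * fs / N
      = 2 * 48000 / 128
      = 96000 / 128
      = 750.0 Hz

750.0 Hz


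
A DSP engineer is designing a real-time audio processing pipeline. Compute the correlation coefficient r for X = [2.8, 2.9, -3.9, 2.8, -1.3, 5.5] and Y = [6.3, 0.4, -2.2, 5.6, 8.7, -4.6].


Pearson correlation coefficient (population):
r = cov(X,Y) / (std(X) * std(Y))
Mean X = 1.4667, Mean Y = 2.3667
Cov(X,Y) = -2.396111
Std(X) = 3.118048, Std(Y) = 4.818252
r = -0.1595

-0.1595


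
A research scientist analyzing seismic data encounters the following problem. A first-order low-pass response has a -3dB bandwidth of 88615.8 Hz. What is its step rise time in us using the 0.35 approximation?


Rise time from bandwidth relationship:
tr = 0.35 / BW
   = 0.35 / 88615.8
   = 3.949634264e-06 s
   = 3.9496 us

3.9496 us


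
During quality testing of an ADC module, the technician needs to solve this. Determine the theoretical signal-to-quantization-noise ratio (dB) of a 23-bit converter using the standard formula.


Theoretical SNR for a full-scale sinusoid:
SNR = 6.02 * N + 1.76
    = 6.02 * 23 + 1.76
    = 138.46 + 1.76
    = 140.22 dB

140.22 dB


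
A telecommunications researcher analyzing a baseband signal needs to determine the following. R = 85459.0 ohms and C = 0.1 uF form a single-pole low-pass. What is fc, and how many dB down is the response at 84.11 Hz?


Step 1 — cutoff frequency:
fc = 1 / (2*pi*R*C)
C = 0.1 uF = 1e-07 F
fc = 1 / (2*pi*85459.0*1e-07)
   = 18.6235 Hz

Step 2 — magnitude at f = 84.11 Hz:
|H(f)| = 1 / sqrt(1 + (f/fc)^2)
f/fc = 84.11 / 18.6235 = 4.516337
|H| = 1 / sqrt(1 + 20.3973) = 0.2161825
|H|_dB = 20*log10(0.2161825) = -13.3 dB

fc = 18.6235 Hz; |H(84.11 Hz)| = -13.3 dB


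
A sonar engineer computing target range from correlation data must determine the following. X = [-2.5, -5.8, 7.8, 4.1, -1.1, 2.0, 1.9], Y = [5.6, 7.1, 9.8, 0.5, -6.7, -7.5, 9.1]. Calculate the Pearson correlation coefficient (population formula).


Pearson correlation coefficient (population):
r = cov(X,Y) / (std(X) * std(Y))
Mean X = 0.9143, Mean Y = 2.5571
Cov(X,Y) = 2.372041
Std(X) = 4.149158, Std(Y) = 6.721364
r = 0.0851

0.0851


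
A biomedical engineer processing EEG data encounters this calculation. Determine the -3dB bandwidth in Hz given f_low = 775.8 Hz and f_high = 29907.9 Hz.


Bandwidth is the difference of -3dB frequencies:
BW = f_high - f_low
   = 29907.9 - 775.8
   = 29132.1 Hz

29132.1 Hz


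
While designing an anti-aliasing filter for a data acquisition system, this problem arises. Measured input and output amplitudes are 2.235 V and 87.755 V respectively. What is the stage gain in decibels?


Voltage gain in dB:
G = 20 * log10(Vout / Vin)
  = 20 * log10(87.755 / 2.235)
  = 20 * log10(39.263982)
  = 20 * 1.593994
  = 31.88 dB

31.88 dB


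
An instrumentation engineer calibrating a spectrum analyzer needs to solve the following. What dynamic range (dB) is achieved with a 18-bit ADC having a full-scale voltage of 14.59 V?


Dynamic range from full-scale to LSB:
V_min = V_max / 2^bits = 14.59 / 2^18
DR = 20 * log10(V_max / V_min)
   = 20 * log10(2^18)
   = 20 * 18 * log10(2)
   = 108.37 dB

108.37 dB


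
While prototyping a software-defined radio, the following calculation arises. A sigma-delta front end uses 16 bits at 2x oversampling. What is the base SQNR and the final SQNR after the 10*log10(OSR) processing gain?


Step 1 — baseline SQNR at Nyquist:
SQNR_base = 6.02*N + 1.76
          = 6.02*16 + 1.76
          = 98.08 dB

Step 2 — oversampling processing gain:
G = 10*log10(OSR) = 10*log10(2) = 3.01 dB

Step 3 — total:
SQNR_total = 98.08 + 3.01 = 101.09 dB

Base SQNR = 98.08 dB; oversampled SQNR = 101.09 dB


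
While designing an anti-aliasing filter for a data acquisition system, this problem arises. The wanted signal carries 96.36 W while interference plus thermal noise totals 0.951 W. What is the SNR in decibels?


SNR in decibels:
SNR = 10 * log10(Ps / Pn)
    = 10 * log10(96.36 / 0.951)
    = 10 * log10(101.3249)
    = 10 * 2.0057
    = 20.06 dB

20.06 dB


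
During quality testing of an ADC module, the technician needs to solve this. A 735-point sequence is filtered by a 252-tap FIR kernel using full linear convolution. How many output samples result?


Linear convolution output length:
L = N + M - 1
  = 735 + 252 - 1
  = 986 samples

986


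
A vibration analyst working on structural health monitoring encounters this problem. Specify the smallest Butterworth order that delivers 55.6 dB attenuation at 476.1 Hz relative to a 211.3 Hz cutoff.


Butterworth filter order formula:
n = log10(10^(A/10) - 1) / (2 * log10(f_stop/f_pass))
10^(55.6/10) - 1 = 363077.0548
f_stop/f_pass = 476.1 / 211.3 = 2.2532
n = 7.8798 -> ceil = 8

8


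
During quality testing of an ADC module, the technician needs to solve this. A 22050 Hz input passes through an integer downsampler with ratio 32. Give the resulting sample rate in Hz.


Decimation reduces the sample rate:
fs_out = fs_in / M
       = 22050 / 32
       = 689.0625 Hz

689.0625 Hz


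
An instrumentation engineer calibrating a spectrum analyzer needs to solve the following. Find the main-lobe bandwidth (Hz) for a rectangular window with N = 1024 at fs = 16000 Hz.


Main lobe width for a rectangular window:
Width = 2 * fs / N
      = 2 * 16000 / 1024
      = 32000 / 1024
      = 31.25 Hz

31.25 Hz


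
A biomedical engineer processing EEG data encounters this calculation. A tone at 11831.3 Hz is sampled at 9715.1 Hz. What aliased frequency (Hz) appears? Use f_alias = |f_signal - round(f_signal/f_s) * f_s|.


Compute the nearest integer multiple of fs to the signal:
n = round(11831.3 / 9715.1) = 1
f_alias = |11831.3 - 1 * 9715.1|
        = |11831.3 - 9715.1|
        = 2116.2 Hz

2116.2


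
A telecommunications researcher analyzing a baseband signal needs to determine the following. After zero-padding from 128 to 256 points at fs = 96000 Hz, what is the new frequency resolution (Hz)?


Frequency resolution after zero-padding:
N_padded = 128 * 2 = 256
df = fs / N_padded
   = 96000 / 256
   = 375.0 Hz

375.0 Hz


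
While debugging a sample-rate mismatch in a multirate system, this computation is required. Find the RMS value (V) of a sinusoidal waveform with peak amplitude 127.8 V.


RMS voltage for a sinusoidal waveform:
V_rms = V_peak / sqrt(2)
      = 127.8 / 1.414214
      = 90.368 V

90.368 V


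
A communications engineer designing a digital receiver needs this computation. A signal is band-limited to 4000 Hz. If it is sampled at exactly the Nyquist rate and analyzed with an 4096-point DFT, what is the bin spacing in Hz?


Step 1 — Nyquist sampling rate:
fs = 2 * fmax = 2 * 4000 = 8000 Hz

Step 2 — DFT bin spacing:
df = fs / N = 8000 / 4096 = 1.9531 Hz

1.9531 Hz


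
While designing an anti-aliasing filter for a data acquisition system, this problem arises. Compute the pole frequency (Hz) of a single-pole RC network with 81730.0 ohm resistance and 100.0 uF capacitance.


Cutoff frequency of a first-order RC filter:
fc = 1 / (2 * pi * R * C)
C = 100.0 uF = 0.0001 F
fc = 1 / (2 * pi * 81730.0 * 0.0001)
   = 1 / 51.352473515579
   = 0.019473 Hz

0.019473 Hz


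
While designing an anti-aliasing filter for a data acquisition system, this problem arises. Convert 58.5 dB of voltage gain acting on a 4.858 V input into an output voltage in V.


Output voltage from dB gain:
V_out = V_in * 10^(gain_dB / 20)
      = 4.858 * 10^(58.5 / 20)
      = 4.858 * 841.395142
      = 4087.4976 V

4087.4976 V


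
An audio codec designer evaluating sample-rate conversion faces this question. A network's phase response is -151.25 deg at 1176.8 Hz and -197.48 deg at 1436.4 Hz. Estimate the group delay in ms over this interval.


Group delay from phase difference:
tau = -d(phi)/d(omega)
d(phi) = -46.23 deg = -0.806866 rad
d(omega) = 2*pi*(1436.4 - 1176.8) = 1631.1149 rad/s
tau = -(-0.806866) / 1631.1149
    = 0.4947 ms

0.4947 ms


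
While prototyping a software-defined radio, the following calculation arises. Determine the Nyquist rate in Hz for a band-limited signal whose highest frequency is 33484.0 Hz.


The Nyquist rate is twice the maximum frequency component.
fs_min = 2 * fmax
      = 2 * 33484.0
      = 66968.0 Hz

66968.0


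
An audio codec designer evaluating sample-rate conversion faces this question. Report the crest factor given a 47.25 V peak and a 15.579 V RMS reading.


Crest factor is the ratio of peak to RMS:
CF = V_peak / V_rms
   = 47.25 / 15.579
   = 3.0329

3.0329


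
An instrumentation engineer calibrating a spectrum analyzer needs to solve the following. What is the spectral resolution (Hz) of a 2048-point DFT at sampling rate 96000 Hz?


DFT frequency resolution:
df = fs / N
   = 96000 / 2048
   = 46.875 Hz

46.875 Hz


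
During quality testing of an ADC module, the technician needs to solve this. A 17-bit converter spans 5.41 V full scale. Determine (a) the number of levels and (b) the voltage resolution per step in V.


Step 1 — number of quantization levels:
L = 2^N = 2^17 = 131072

Step 2 — LSB step size:
delta = Vfs / L
      = 5.41 / 131072
      = 4.128e-05 V

Levels = 131072; step size = 4.128e-05 V


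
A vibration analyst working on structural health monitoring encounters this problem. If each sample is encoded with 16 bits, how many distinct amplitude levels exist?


Number of quantization levels = 2^N
= 2^16
= 65536

65536


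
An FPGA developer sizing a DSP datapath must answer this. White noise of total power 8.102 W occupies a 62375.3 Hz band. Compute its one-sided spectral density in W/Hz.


Power spectral density:
PSD = P / BW
    = 8.102 / 62375.3
    = 0.00012989 W/Hz

0.00012989 W/Hz


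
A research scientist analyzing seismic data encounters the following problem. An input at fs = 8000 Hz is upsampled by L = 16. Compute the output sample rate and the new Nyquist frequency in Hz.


Step 1 — output sample rate after interpolation by L:
fs_out = L * fs_in = 16 * 8000 = 128000 Hz

Step 2 — Nyquist frequency of the output stream:
f_Nyq = fs_out / 2 = 128000 / 2 = 64000.0 Hz

fs_out = 128000 Hz; f_Nyquist = 64000.0 Hz


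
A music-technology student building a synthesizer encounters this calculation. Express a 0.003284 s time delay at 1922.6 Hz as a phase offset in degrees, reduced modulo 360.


Phase shift from frequency and time delay:
phi = 360 * f * t_delay
    = 360 * 1922.6 * 0.003284
    = 2272.97 degrees
    mod 360 = 112.97 degrees

112.97 degrees


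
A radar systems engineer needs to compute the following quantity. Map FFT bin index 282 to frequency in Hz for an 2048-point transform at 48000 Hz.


Frequency of DFT bin k:
f_k = k * fs / N
    = 282 * 48000 / 2048
    = 13536000 / 2048
    = 6609.375 Hz

6609.375 Hz


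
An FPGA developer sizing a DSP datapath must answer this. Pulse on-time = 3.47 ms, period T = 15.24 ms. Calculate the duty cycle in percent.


Duty cycle as a percentage:
DC = (t_on / T) * 100
   = (3.47 / 15.24) * 100
   = 0.22769 * 100
   = 22.77 %

22.77 %


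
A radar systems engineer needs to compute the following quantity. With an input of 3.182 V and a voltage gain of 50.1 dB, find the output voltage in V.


Output voltage from dB gain:
V_out = V_in * 10^(gain_dB / 20)
      = 3.182 * 10^(50.1 / 20)
      = 3.182 * 319.889511
      = 1017.8884 V

1017.8884 V


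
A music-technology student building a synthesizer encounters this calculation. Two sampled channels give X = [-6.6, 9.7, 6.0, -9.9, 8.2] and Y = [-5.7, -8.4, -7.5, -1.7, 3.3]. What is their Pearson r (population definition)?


Pearson correlation coefficient (population):
r = cov(X,Y) / (std(X) * std(Y))
Mean X = 1.48, Mean Y = -4.0
Cov(X,Y) = -3.074
Std(X) = 8.098741, Std(Y) = 4.314626
r = -0.088

-0.088


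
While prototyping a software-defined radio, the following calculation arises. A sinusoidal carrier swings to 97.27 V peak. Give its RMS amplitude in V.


RMS voltage for a sinusoidal waveform:
V_rms = V_peak / sqrt(2)
      = 97.27 / 1.414214
      = 68.78 V

68.78 V


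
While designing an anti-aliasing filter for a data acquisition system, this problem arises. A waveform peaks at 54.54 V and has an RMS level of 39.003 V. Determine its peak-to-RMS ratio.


Crest factor is the ratio of peak to RMS:
CF = V_peak / V_rms
   = 54.54 / 39.003
   = 1.3984

1.3984


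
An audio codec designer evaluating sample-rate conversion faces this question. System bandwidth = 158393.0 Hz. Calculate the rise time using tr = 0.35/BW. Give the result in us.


Rise time from bandwidth relationship:
tr = 0.35 / BW
   = 0.35 / 158393.0
   = 2.20969361e-06 s
   = 2.2097 us

2.2097 us


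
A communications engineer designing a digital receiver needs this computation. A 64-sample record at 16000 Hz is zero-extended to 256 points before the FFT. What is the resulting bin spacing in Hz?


Frequency resolution after zero-padding:
N_padded = 64 * 4 = 256
df = fs / N_padded
   = 16000 / 256
   = 62.5 Hz

62.5 Hz


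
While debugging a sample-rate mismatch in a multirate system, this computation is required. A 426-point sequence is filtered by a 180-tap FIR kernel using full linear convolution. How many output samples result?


Linear convolution output length:
L = N + M - 1
  = 426 + 180 - 1
  = 605 samples

605


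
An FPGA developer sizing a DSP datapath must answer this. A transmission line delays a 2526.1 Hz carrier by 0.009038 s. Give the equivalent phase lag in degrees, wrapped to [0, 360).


Phase shift from frequency and time delay:
phi = 360 * f * t_delay
    = 360 * 2526.1 * 0.009038
    = 8219.12 degrees
    mod 360 = 299.12 degrees

299.12 degrees


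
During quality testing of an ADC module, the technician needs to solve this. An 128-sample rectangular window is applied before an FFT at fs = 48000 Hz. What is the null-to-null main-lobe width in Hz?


Main lobe width for a rectangular window:
Width = 2 * fs / N
      = 2 * 48000 / 128
      = 96000 / 128
      = 750.0 Hz

750.0 Hz


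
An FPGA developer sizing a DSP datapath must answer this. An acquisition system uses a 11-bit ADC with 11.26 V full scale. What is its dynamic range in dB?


Dynamic range from full-scale to LSB:
V_min = V_max / 2^bits = 11.26 / 2^11
DR = 20 * log10(V_max / V_min)
   = 20 * log10(2^11)
   = 20 * 11 * log10(2)
   = 66.23 dB

66.23 dB


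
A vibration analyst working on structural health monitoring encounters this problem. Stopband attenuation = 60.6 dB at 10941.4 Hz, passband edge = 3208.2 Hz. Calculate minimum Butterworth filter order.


Butterworth filter order formula:
n = log10(10^(A/10) - 1) / (2 * log10(f_stop/f_pass))
10^(60.6/10) - 1 = 1148152.6215
f_stop/f_pass = 10941.4 / 3208.2 = 3.4104
n = 5.6868 -> ceil = 6

6


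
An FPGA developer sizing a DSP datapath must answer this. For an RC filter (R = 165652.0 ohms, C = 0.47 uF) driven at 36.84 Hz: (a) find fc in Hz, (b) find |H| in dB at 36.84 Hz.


Step 1 — cutoff frequency:
fc = 1 / (2*pi*R*C)
C = 0.47 uF = 4.7e-07 F
fc = 1 / (2*pi*165652.0*4.7e-07)
   = 2.04421 Hz

Step 2 — magnitude at f = 36.84 Hz:
|H(f)| = 1 / sqrt(1 + (f/fc)^2)
f/fc = 36.84 / 2.04421 = 18.021632
|H| = 1 / sqrt(1 + 324.77922) = 0.0554036
|H|_dB = 20*log10(0.0554036) = -25.13 dB

fc = 2.04421 Hz; |H(36.84 Hz)| = -25.13 dB


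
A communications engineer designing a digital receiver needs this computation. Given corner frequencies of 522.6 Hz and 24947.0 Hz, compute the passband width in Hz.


Bandwidth is the difference of -3dB frequencies:
BW = f_high - f_low
   = 24947.0 - 522.6
   = 24424.4 Hz

24424.4 Hz


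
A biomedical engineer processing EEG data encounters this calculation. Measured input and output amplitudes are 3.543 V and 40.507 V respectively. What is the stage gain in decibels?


Voltage gain in dB:
G = 20 * log10(Vout / Vin)
  = 20 * log10(40.507 / 3.543)
  = 20 * log10(11.432966)
  = 20 * 1.058159
  = 21.16 dB

21.16 dB


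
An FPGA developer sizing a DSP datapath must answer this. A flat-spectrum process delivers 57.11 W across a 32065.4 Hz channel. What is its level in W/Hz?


Power spectral density:
PSD = P / BW
    = 57.11 / 32065.4
    = 0.00178105 W/Hz

0.00178105 W/Hz


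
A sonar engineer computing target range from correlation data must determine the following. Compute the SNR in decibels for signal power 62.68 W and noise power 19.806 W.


SNR in decibels:
SNR = 10 * log10(Ps / Pn)
    = 10 * log10(62.68 / 19.806)
    = 10 * log10(3.1647)
    = 10 * 0.5003
    = 5.0 dB

5.0 dB


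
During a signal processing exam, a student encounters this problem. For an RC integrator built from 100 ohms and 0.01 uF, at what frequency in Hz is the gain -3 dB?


Cutoff frequency of a first-order RC filter:
fc = 1 / (2 * pi * R * C)
C = 0.01 uF = 1e-08 F
fc = 1 / (2 * pi * 100 * 1e-08)
   = 1 / 6.2831853071796e-06
   = 159154.943092 Hz

159154.943092 Hz


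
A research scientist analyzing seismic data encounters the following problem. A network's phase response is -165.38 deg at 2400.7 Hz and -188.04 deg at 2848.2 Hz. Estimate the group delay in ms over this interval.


Group delay from phase difference:
tau = -d(phi)/d(omega)
d(phi) = -22.66 deg = -0.395492 rad
d(omega) = 2*pi*(2848.2 - 2400.7) = 2811.7254 rad/s
tau = -(-0.395492) / 2811.7254
    = 0.1407 ms

0.1407 ms


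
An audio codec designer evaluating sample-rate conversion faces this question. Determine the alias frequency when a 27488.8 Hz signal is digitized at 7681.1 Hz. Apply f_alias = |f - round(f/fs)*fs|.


Compute the nearest integer multiple of fs to the signal:
n = round(27488.8 / 7681.1) = 4
f_alias = |27488.8 - 4 * 7681.1|
        = |27488.8 - 30724.4|
        = 3235.6 Hz

3235.6


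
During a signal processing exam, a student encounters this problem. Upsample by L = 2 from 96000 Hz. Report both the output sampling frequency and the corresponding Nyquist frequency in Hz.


Step 1 — output sample rate after interpolation by L:
fs_out = L * fs_in = 2 * 96000 = 192000 Hz

Step 2 — Nyquist frequency of the output stream:
f_Nyq = fs_out / 2 = 192000 / 2 = 96000.0 Hz

fs_out = 192000 Hz; f_Nyquist = 96000.0 Hz


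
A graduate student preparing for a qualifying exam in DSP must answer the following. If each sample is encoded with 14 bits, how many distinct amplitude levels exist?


Number of quantization levels = 2^N
= 2^14
= 16384

16384


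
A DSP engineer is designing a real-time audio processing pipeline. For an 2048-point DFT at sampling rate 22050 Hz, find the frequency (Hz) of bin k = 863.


Frequency of DFT bin k:
f_k = k * fs / N
    = 863 * 22050 / 2048
    = 19029150 / 2048
    = 9291.577 Hz

9291.577 Hz


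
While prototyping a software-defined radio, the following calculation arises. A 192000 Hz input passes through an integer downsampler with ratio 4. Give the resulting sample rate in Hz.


Decimation reduces the sample rate:
fs_out = fs_in / M
       = 192000 / 4
       = 48000.0 Hz

48000.0 Hz
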